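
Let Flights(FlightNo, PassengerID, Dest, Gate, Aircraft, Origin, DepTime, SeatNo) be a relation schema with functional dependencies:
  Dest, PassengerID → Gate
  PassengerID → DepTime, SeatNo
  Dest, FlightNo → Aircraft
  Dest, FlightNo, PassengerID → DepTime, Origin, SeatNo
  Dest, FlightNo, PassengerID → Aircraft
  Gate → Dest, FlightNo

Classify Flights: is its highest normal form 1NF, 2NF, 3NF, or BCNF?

Candidate keys: {Dest, PassengerID}, {Gate, PassengerID}. Prime attributes: {Dest, Gate, PassengerID}.
PassengerID → DepTime, SeatNo breaks BCNF: {PassengerID}⁺ = {DepTime, PassengerID, SeatNo}, so {PassengerID} is not a superkey.
PassengerID → DepTime, SeatNo determines the non-prime attributes {DepTime, SeatNo} from a non-superkey — 3NF is violated.
The proper key subset {PassengerID} of {Dest, PassengerID} determines non-prime {DepTime, SeatNo}, so the relation is not even in 2NF.

1NF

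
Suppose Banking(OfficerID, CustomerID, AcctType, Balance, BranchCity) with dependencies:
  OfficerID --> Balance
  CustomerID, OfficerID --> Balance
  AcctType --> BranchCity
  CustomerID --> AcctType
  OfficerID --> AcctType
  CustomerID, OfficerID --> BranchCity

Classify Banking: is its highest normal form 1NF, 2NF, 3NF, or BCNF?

Candidate key: {CustomerID, OfficerID}. Prime attributes: {CustomerID, OfficerID}.
OfficerID --> Balance: {OfficerID}⁺ = {AcctType, Balance, BranchCity, OfficerID}, which is not all of the attributes, so the left side is not a superkey — BCNF is violated.
OfficerID --> Balance has non-prime {Balance} on the right and a non-superkey on the left, so 3NF fails.
{CustomerID} is a proper subset of the key {CustomerID, OfficerID}, and {CustomerID}⁺ contains the non-prime attributes {AcctType, BranchCity} — a partial dependency, so 2NF is violated.

1NF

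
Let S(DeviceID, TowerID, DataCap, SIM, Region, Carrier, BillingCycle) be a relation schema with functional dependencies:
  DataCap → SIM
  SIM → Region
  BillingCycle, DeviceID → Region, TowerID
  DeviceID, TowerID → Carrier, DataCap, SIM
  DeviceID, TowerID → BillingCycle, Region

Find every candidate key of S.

No FD produces {DeviceID}, so it must be in every candidate key.
{BillingCycle, DeviceID}⁺ = {BillingCycle, Carrier, DataCap, DeviceID, Region, SIM, TowerID}, which is every attribute, so {BillingCycle, DeviceID} is a candidate key.
{DeviceID, TowerID}⁺ = {BillingCycle, Carrier, DataCap, DeviceID, Region, SIM, TowerID}, which is every attribute, so {DeviceID, TowerID} is a candidate key.
No proper subset of any of these is a key, and no other minimal superkey exists.

{BillingCycle, DeviceID}, {DeviceID, TowerID}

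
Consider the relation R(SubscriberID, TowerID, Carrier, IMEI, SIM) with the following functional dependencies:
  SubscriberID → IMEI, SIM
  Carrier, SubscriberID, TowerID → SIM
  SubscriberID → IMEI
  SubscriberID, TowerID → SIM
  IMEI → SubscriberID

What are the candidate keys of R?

{Carrier, TowerID} never appear on the right of any FD, so every key must include all of them.
Closure of {Carrier, IMEI, TowerID} is {Carrier, IMEI, SIM, SubscriberID, TowerID}, the whole schema; {Carrier, IMEI, TowerID} is a candidate key.
Closure of {Carrier, SubscriberID, TowerID} is {Carrier, IMEI, SIM, SubscriberID, TowerID}, the whole schema; {Carrier, SubscriberID, TowerID} is a candidate key.
Any other superkey properly contains one of these, so there are no further candidate keys.

{Carrier, IMEI, TowerID}, {Carrier, SubscriberID, TowerID}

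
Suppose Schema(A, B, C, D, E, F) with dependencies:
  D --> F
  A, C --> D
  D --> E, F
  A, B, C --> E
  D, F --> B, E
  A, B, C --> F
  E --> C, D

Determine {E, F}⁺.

{B, C, D, E, F}

Start with {E, F}.
E --> C, D applies; add {C, D} → now {C, D, E, F}.
D, F --> B, E applies; add {B} → now {B, C, D, E, F}.
No further FD applies.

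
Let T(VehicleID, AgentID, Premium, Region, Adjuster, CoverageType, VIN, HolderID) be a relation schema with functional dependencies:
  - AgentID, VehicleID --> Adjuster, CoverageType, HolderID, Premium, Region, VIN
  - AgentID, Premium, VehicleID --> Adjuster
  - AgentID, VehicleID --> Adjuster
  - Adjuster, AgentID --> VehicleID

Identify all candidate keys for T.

{AgentID} never appears on the right of any FD, so every key must include it.
{Adjuster, AgentID}⁺ = {Adjuster, AgentID, CoverageType, HolderID, Premium, Region, VIN, VehicleID}, which is every attribute, so {Adjuster, AgentID} is a candidate key.
{AgentID, VehicleID}⁺ = {Adjuster, AgentID, CoverageType, HolderID, Premium, Region, VIN, VehicleID}, which is every attribute, so {AgentID, VehicleID} is a candidate key.
Any other superkey properly contains one of these, so there are no further candidate keys.

{Adjuster, AgentID}, {AgentID, VehicleID}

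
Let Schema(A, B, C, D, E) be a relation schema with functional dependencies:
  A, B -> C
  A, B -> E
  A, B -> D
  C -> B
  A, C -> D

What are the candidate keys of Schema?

{A} never appears on the right of any FD, so every key must include it.
{A, B} is a candidate key since {A, B}⁺ = {A, B, C, D, E} covers every attribute.
{A, C} is a candidate key since {A, C}⁺ = {A, B, C, D, E} covers every attribute.
No proper subset of any of these is a key, and no other minimal superkey exists.

{A, B}, {A, C}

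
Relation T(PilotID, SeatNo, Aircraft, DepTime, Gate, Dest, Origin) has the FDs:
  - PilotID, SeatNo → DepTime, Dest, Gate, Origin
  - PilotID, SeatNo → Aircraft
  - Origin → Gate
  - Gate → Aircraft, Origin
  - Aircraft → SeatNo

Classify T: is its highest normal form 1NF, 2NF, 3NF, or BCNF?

3NF

Candidate keys: {Aircraft, PilotID}, {Gate, PilotID}, {Origin, PilotID}, {PilotID, SeatNo}. Prime attributes: {Aircraft, Gate, Origin, PilotID, SeatNo}.
Origin → Gate: {Origin}⁺ = {Aircraft, Gate, Origin, SeatNo}, which is not all of the attributes, so the left side is not a superkey — BCNF is violated.
Its right-hand attributes {Gate} are all prime, as are those of every other non-superkey FD — the relation is in 3NF.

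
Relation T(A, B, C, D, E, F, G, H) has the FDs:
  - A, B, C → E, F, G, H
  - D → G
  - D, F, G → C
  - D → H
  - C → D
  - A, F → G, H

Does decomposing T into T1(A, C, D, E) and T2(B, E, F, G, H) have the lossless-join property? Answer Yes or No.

No

T1 ∩ T2 = {E}; its closure under F is {E}.
The closure covers neither T1 nor T2 entirely; the join is not lossless.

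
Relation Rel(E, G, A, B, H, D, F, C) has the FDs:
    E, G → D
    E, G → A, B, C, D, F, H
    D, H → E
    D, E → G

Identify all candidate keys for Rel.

{D, E} is a candidate key since {D, E}⁺ = {A, B, C, D, E, F, G, H} covers every attribute.
{D, H} is a candidate key since {D, H}⁺ = {A, B, C, D, E, F, G, H} covers every attribute.
{E, G} is a candidate key since {E, G}⁺ = {A, B, C, D, E, F, G, H} covers every attribute.
These are minimal and exhaustive — every other superkey contains one of them.

{D, E}, {D, H}, {E, G}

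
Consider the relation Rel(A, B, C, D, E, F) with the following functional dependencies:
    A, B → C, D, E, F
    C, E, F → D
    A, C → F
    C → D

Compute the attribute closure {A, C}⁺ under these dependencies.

Start with {A, C}.
A, C → F applies; add {F} → now {A, C, F}.
C → D applies; add {D} → now {A, C, D, F}.
No further FD applies.

{A, C, D, F}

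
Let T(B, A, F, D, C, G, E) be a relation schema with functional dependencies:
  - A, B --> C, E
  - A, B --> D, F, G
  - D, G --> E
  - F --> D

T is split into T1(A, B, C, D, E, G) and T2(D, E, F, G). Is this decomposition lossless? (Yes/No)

Common attributes: {D, E, G}; their closure is {D, E, G}.
T1 ⊄ {D, E, G} and T2 ⊄ {D, E, G}, so the split is lossy.

No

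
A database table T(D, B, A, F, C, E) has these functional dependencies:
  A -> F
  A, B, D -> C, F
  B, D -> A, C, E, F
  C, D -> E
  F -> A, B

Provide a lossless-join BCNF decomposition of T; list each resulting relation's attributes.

{A, B, F}; {A, C, D}; {C, D, E}

Candidate keys of the original relation: {A, D}, {B, D}, {D, F}.
In {A, B, C, D, E, F}, {A} is not a superkey ({A}⁺ restricted to this set is {A, B, F}), so split on A -> B, F into {A, B, F} and {A, C, D, E}.
{A, B, F} is in BCNF.
In {A, C, D, E}, {C, D} is not a superkey ({C, D}⁺ restricted to this set is {C, D, E}), so split on C, D -> E into {C, D, E} and {A, C, D}.
{C, D, E} is in BCNF.
{A, C, D} is in BCNF.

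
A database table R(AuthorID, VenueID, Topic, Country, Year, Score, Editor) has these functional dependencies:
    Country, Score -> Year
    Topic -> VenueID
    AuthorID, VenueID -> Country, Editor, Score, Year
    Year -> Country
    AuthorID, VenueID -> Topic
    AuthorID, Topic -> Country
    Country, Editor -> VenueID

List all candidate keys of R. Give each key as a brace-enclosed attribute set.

{AuthorID, Country, Editor}, {AuthorID, Editor, Year}, {AuthorID, Topic}, {AuthorID, VenueID}

Attributes never on any right-hand side: {AuthorID} — every candidate key must contain it.
{AuthorID, Topic}⁺ = {AuthorID, Country, Editor, Score, Topic, VenueID, Year} — all of the relation — so {AuthorID, Topic} is a candidate key.
{AuthorID, VenueID}⁺ = {AuthorID, Country, Editor, Score, Topic, VenueID, Year} — all of the relation — so {AuthorID, VenueID} is a candidate key.
{AuthorID, Country, Editor}⁺ = {AuthorID, Country, Editor, Score, Topic, VenueID, Year} — all of the relation — so {AuthorID, Country, Editor} is a candidate key.
{AuthorID, Editor, Year}⁺ = {AuthorID, Country, Editor, Score, Topic, VenueID, Year} — all of the relation — so {AuthorID, Editor, Year} is a candidate key.
Any other superkey properly contains one of these, so there are no further candidate keys.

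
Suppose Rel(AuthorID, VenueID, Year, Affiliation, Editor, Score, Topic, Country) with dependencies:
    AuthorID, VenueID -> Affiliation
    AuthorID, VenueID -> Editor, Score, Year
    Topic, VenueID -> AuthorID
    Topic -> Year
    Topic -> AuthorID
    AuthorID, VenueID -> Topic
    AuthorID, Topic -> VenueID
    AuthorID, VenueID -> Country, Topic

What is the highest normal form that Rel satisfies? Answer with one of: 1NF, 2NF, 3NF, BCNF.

BCNF

Candidate keys: {AuthorID, VenueID}, {Topic}. Prime attributes: {AuthorID, Topic, VenueID}.
Every FD has a superkey on the left, so the relation is in BCNF.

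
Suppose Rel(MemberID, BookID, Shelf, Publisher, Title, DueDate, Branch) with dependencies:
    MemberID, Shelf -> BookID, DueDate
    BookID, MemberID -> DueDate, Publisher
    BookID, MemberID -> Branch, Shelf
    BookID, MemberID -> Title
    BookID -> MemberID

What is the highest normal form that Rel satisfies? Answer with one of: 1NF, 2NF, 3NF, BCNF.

Candidate keys: {BookID}, {MemberID, Shelf}. Prime attributes: {BookID, MemberID, Shelf}.
The left-hand side of every FD is a superkey, so BCNF is satisfied.

BCNF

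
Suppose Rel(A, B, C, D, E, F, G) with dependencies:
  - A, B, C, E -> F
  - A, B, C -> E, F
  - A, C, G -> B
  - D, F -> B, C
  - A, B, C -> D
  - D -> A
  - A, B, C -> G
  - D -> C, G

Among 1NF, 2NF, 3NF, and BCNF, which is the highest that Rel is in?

Candidate keys: {A, B, C}, {A, C, G}, {D}. Prime attributes: {A, B, C, D, G}.
The left-hand side of every FD is a superkey, so BCNF is satisfied.

BCNF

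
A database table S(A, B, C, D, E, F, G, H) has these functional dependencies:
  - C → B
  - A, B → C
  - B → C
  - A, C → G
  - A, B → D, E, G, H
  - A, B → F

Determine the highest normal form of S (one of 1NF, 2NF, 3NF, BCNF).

3NF

Candidate keys: {A, B}, {A, C}. Prime attributes: {A, B, C}.
C → B: {C}⁺ = {B, C}, which is not all of the attributes, so the left side is not a superkey — BCNF is violated.
Since {B} ⊆ prime attributes and every other non-superkey FD also has a prime right side, the schema is in 3NF.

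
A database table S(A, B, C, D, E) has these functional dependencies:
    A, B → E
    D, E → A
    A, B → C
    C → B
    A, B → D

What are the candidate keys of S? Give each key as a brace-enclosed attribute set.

{A, B}, {A, C}, {B, D, E}, {C, D, E}

Closure of {A, B} is {A, B, C, D, E}, the whole schema; {A, B} is a candidate key.
Closure of {A, C} is {A, B, C, D, E}, the whole schema; {A, C} is a candidate key.
Closure of {B, D, E} is {A, B, C, D, E}, the whole schema; {B, D, E} is a candidate key.
Closure of {C, D, E} is {A, B, C, D, E}, the whole schema; {C, D, E} is a candidate key.
These are minimal and exhaustive — every other superkey contains one of them.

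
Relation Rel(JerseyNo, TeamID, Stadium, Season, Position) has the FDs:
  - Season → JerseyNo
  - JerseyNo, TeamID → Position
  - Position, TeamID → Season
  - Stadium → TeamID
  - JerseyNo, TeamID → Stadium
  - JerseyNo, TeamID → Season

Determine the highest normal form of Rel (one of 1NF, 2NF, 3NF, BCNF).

3NF

Candidate keys: {JerseyNo, Stadium}, {JerseyNo, TeamID}, {Position, Stadium}, {Position, TeamID}, {Season, Stadium}, {Season, TeamID}. Prime attributes: {JerseyNo, Position, Season, Stadium, TeamID}.
Season → JerseyNo: {Season}⁺ = {JerseyNo, Season}, which is not all of the attributes, so the left side is not a superkey — BCNF is violated.
Since {JerseyNo} ⊆ prime attributes and every other non-superkey FD also has a prime right side, the schema is in 3NF.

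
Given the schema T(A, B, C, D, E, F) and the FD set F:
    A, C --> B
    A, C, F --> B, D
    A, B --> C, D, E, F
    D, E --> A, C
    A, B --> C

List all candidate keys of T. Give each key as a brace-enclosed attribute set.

{A, B} is a candidate key since {A, B}⁺ = {A, B, C, D, E, F} covers every attribute.
{A, C} is a candidate key since {A, C}⁺ = {A, B, C, D, E, F} covers every attribute.
{D, E} is a candidate key since {D, E}⁺ = {A, B, C, D, E, F} covers every attribute.
Any other superkey properly contains one of these, so there are no further candidate keys.

{A, B}, {A, C}, {D, E}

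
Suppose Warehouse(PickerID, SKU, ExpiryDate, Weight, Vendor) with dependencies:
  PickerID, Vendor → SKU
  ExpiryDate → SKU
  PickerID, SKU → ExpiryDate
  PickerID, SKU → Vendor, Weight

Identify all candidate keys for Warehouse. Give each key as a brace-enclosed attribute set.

{ExpiryDate, PickerID}, {PickerID, SKU}, {PickerID, Vendor}

Attributes never on any right-hand side: {PickerID} — every candidate key must contain it.
Closure of {ExpiryDate, PickerID} is {ExpiryDate, PickerID, SKU, Vendor, Weight}, the whole schema; {ExpiryDate, PickerID} is a candidate key.
Closure of {PickerID, SKU} is {ExpiryDate, PickerID, SKU, Vendor, Weight}, the whole schema; {PickerID, SKU} is a candidate key.
Closure of {PickerID, Vendor} is {ExpiryDate, PickerID, SKU, Vendor, Weight}, the whole schema; {PickerID, Vendor} is a candidate key.
No proper subset of any of these is a key, and no other minimal superkey exists.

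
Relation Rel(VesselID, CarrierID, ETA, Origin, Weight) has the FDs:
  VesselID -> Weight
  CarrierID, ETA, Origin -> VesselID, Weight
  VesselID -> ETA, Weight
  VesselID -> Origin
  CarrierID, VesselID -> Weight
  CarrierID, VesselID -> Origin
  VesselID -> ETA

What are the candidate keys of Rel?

{CarrierID, ETA, Origin}, {CarrierID, VesselID}

Attributes never on any right-hand side: {CarrierID} — every candidate key must contain it.
Closure of {CarrierID, VesselID} is {CarrierID, ETA, Origin, VesselID, Weight}, the whole schema; {CarrierID, VesselID} is a candidate key.
Closure of {CarrierID, ETA, Origin} is {CarrierID, ETA, Origin, VesselID, Weight}, the whole schema; {CarrierID, ETA, Origin} is a candidate key.
These are minimal and exhaustive — every other superkey contains one of them.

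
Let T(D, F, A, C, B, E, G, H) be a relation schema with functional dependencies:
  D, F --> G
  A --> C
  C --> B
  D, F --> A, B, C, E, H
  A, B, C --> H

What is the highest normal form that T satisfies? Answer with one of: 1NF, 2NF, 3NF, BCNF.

2NF

Candidate key: {D, F}. Prime attributes: {D, F}.
For A --> C we have {A}⁺ = {A, B, C, H}; {A} is not a superkey, so BCNF fails.
Because {C} is non-prime and the left side of A --> C is not a superkey, the relation is not in 3NF.
No non-prime attribute depends on a proper subset of any candidate key, so 2NF holds.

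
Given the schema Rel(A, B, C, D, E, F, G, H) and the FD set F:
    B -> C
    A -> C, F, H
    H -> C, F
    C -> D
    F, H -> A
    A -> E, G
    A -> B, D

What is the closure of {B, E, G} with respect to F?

{B, C, D, E, G}

Start with {B, E, G}.
B -> C applies; add {C} → now {B, C, E, G}.
C -> D applies; add {D} → now {B, C, D, E, G}.
No further FD applies.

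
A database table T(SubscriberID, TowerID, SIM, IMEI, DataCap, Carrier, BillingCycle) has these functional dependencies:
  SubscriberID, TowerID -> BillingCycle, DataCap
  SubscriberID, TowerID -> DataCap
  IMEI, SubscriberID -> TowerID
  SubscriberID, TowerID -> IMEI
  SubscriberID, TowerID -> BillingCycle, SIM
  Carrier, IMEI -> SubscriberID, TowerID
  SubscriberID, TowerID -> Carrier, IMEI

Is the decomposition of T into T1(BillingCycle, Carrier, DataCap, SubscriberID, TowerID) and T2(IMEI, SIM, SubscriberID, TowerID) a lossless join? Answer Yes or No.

T1 ∩ T2 = {SubscriberID, TowerID}; its closure under F is {BillingCycle, Carrier, DataCap, IMEI, SIM, SubscriberID, TowerID}.
Since T1 ⊆ {BillingCycle, Carrier, DataCap, IMEI, SIM, SubscriberID, TowerID}, the intersection is a superkey of T1; the decomposition is lossless.

Yes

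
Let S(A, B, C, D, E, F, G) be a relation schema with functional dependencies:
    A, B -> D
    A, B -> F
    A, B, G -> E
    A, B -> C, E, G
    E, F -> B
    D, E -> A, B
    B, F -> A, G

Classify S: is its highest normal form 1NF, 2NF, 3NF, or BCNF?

BCNF

Candidate keys: {A, B}, {B, F}, {D, E}, {E, F}. Prime attributes: {A, B, D, E, F}.
The left-hand side of every FD is a superkey, so BCNF is satisfied.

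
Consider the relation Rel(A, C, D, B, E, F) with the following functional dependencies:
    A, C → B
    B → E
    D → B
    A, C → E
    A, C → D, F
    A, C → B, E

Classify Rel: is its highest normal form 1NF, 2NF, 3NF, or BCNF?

2NF

Candidate key: {A, C}. Prime attributes: {A, C}.
For B → E we have {B}⁺ = {B, E}; {B} is not a superkey, so BCNF fails.
B → E determines the non-prime attribute {E} from a non-superkey — 3NF is violated.
Checking every proper subset of each key, none determines a non-prime attribute — 2NF is satisfied.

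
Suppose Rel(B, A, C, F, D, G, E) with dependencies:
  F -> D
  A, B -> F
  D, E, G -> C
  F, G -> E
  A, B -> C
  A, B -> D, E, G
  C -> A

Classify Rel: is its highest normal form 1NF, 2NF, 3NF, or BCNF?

Candidate keys: {A, B}, {B, C}, {B, D, E, G}, {B, F, G}. Prime attributes: {A, B, C, D, E, F, G}.
F -> D: {F}⁺ = {D, F}, which is not all of the attributes, so the left side is not a superkey — BCNF is violated.
But every attribute on its right side ({D}) is prime, and the same holds for every other non-superkey FD, so 3NF still holds.

3NF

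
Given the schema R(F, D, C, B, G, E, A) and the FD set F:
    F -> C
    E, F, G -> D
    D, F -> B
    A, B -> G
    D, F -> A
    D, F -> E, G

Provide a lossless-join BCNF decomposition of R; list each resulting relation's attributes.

{A, B, D, E, F}; {A, B, G}; {C, F}

Candidate keys of the original relation: {A, B, E, F}, {D, F}, {E, F, G}.
{A, B, C, D, E, F, G}: {F} determines {C, F} here but is not a superkey — split on F -> C, giving {C, F} and {A, B, D, E, F, G}.
{C, F} has no BCNF violation.
{A, B, D, E, F, G}: {A, B} determines {A, B, G} here but is not a superkey — split on A, B -> G, giving {A, B, G} and {A, B, D, E, F}.
{A, B, G} has no BCNF violation.
{A, B, D, E, F} has no BCNF violation.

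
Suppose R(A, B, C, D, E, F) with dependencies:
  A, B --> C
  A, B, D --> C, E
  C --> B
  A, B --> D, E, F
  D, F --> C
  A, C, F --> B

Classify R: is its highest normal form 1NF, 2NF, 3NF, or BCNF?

Candidate keys: {A, B}, {A, C}, {A, D, F}. Prime attributes: {A, B, C, D, F}.
C --> B breaks BCNF: {C}⁺ = {B, C}, so {C} is not a superkey.
Since {B} ⊆ prime attributes and every other non-superkey FD also has a prime right side, the schema is in 3NF.

3NF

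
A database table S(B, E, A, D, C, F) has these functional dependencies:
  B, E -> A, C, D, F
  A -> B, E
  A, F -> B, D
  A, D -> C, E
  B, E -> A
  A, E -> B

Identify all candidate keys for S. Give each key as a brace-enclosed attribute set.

{A}, {B, E}

{A} is a candidate key since {A}⁺ = {A, B, C, D, E, F} covers every attribute.
{B, E} is a candidate key since {B, E}⁺ = {A, B, C, D, E, F} covers every attribute.
Any other superkey properly contains one of these, so there are no further candidate keys.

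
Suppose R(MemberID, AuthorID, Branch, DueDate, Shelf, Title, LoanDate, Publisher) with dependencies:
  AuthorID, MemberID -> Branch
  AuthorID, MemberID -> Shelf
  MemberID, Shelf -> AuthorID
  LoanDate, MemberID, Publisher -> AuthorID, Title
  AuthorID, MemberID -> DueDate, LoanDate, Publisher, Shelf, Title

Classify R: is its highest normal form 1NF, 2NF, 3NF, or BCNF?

Candidate keys: {AuthorID, MemberID}, {LoanDate, MemberID, Publisher}, {MemberID, Shelf}. Prime attributes: {AuthorID, LoanDate, MemberID, Publisher, Shelf}.
Each dependency's left side is a superkey — BCNF holds.

BCNF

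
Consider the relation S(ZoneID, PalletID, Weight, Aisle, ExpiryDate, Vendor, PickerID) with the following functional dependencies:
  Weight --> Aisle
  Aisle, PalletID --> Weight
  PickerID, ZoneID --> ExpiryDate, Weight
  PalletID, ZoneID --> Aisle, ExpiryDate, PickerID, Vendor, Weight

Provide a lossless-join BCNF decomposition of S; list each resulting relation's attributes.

{Aisle, Weight}; {ExpiryDate, PickerID, Weight, ZoneID}; {PalletID, PickerID, Vendor, ZoneID}

Candidate key of the original relation: {PalletID, ZoneID}.
{Aisle, ExpiryDate, PalletID, PickerID, Vendor, Weight, ZoneID}: {Weight} determines {Aisle, Weight} here but is not a superkey — split on Weight --> Aisle, giving {Aisle, Weight} and {ExpiryDate, PalletID, PickerID, Vendor, Weight, ZoneID}.
{Aisle, Weight} has no BCNF violation.
{ExpiryDate, PalletID, PickerID, Vendor, Weight, ZoneID}: {PickerID, ZoneID} determines {ExpiryDate, PickerID, Weight, ZoneID} here but is not a superkey — split on PickerID, ZoneID --> ExpiryDate, Weight, giving {ExpiryDate, PickerID, Weight, ZoneID} and {PalletID, PickerID, Vendor, ZoneID}.
{ExpiryDate, PickerID, Weight, ZoneID} has no BCNF violation.
{PalletID, PickerID, Vendor, ZoneID} has no BCNF violation.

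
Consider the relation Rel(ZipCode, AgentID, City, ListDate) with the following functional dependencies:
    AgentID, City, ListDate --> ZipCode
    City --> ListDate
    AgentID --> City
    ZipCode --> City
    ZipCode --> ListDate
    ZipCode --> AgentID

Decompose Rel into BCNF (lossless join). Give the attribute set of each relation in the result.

Candidate keys of the original relation: {AgentID}, {ZipCode}.
Within {AgentID, City, ListDate, ZipCode}: {City}⁺ ∩ {AgentID, City, ListDate, ZipCode} = {City, ListDate}, not the whole set, so City --> ListDate violates BCNF; decompose into {City, ListDate} and {AgentID, City, ZipCode}.
{City, ListDate}: every determinant is a superkey — BCNF.
{AgentID, City, ZipCode}: every determinant is a superkey — BCNF.

{AgentID, City, ZipCode}; {City, ListDate}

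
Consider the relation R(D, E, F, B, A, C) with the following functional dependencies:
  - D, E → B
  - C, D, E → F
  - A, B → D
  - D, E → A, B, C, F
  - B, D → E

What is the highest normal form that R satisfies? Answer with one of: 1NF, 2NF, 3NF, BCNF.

BCNF

Candidate keys: {A, B}, {B, D}, {D, E}. Prime attributes: {A, B, D, E}.
Every FD has a superkey on the left, so the relation is in BCNF.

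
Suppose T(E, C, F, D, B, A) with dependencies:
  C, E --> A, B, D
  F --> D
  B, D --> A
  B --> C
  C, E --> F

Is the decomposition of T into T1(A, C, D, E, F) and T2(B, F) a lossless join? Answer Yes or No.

No

Common attributes: {F}; their closure is {D, F}.
Neither T1 nor T2 is contained in that closure, so the decomposition is lossy.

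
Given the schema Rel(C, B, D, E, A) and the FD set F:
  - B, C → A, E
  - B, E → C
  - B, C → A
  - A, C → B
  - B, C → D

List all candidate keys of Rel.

Closure of {A, C} is {A, B, C, D, E}, the whole schema; {A, C} is a candidate key.
Closure of {B, C} is {A, B, C, D, E}, the whole schema; {B, C} is a candidate key.
Closure of {B, E} is {A, B, C, D, E}, the whole schema; {B, E} is a candidate key.
These are minimal and exhaustive — every other superkey contains one of them.

{A, C}, {B, C}, {B, E}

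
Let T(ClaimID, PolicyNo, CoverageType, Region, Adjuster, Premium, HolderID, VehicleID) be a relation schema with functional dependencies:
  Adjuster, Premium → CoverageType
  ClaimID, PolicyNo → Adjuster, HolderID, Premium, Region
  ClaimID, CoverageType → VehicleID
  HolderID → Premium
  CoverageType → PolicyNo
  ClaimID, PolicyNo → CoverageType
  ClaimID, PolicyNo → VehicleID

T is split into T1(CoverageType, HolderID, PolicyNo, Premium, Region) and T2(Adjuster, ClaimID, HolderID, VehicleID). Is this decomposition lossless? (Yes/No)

T1 ∩ T2 = {HolderID}; its closure under F is {HolderID, Premium}.
The closure covers neither T1 nor T2 entirely; the join is not lossless.

No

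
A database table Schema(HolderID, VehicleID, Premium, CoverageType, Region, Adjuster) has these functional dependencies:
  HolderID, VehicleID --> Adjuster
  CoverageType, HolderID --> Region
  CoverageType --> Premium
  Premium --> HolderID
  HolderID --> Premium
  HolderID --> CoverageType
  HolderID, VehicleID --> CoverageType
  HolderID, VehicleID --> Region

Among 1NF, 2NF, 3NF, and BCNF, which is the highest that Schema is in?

1NF

Candidate keys: {CoverageType, VehicleID}, {HolderID, VehicleID}, {Premium, VehicleID}. Prime attributes: {CoverageType, HolderID, Premium, VehicleID}.
For CoverageType, HolderID --> Region we have {CoverageType, HolderID}⁺ = {CoverageType, HolderID, Premium, Region}; {CoverageType, HolderID} is not a superkey, so BCNF fails.
CoverageType, HolderID --> Region determines the non-prime attribute {Region} from a non-superkey — 3NF is violated.
Since {CoverageType} ⊂ {CoverageType, VehicleID} and {CoverageType}⁺ ⊇ {Region} with {Region} non-prime, there is a partial dependency; 2NF fails.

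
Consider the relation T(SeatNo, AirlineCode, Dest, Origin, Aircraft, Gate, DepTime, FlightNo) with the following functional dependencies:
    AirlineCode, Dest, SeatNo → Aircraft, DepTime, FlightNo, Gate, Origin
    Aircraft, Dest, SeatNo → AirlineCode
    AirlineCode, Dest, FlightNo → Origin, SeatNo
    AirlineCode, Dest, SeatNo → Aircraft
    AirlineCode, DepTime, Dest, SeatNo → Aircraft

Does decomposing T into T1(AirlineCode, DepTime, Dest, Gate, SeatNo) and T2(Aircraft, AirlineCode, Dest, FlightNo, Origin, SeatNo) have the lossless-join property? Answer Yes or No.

Yes

T1 ∩ T2 = {AirlineCode, Dest, SeatNo}; its closure under F is {Aircraft, AirlineCode, DepTime, Dest, FlightNo, Gate, Origin, SeatNo}.
T1 is contained in that closure, so T1 ∩ T2 → T1 holds and the join is lossless.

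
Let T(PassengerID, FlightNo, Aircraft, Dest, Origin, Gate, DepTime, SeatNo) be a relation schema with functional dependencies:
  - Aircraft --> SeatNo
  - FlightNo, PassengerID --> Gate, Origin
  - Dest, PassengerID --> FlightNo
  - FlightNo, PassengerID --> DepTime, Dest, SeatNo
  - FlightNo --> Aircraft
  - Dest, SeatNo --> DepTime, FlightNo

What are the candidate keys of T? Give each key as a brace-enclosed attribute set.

{PassengerID} never appears on the right of any FD, so every key must include it.
{Dest, PassengerID}⁺ = {Aircraft, DepTime, Dest, FlightNo, Gate, Origin, PassengerID, SeatNo}, which is every attribute, so {Dest, PassengerID} is a candidate key.
{FlightNo, PassengerID}⁺ = {Aircraft, DepTime, Dest, FlightNo, Gate, Origin, PassengerID, SeatNo}, which is every attribute, so {FlightNo, PassengerID} is a candidate key.
No proper subset of any of these is a key, and no other minimal superkey exists.

{Dest, PassengerID}, {FlightNo, PassengerID}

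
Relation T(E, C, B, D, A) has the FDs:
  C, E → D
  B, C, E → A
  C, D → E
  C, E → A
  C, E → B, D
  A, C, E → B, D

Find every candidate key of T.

{C} never appears on the right of any FD, so every key must include it.
{C, D}⁺ = {A, B, C, D, E} — all of the relation — so {C, D} is a candidate key.
{C, E}⁺ = {A, B, C, D, E} — all of the relation — so {C, E} is a candidate key.
Any other superkey properly contains one of these, so there are no further candidate keys.

{C, D}, {C, E}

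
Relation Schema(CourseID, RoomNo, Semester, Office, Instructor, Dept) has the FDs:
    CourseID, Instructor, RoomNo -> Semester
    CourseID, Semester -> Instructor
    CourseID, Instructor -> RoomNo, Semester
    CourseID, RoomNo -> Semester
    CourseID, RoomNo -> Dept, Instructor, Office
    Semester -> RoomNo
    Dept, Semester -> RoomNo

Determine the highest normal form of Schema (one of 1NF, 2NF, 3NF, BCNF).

3NF

Candidate keys: {CourseID, Instructor}, {CourseID, RoomNo}, {CourseID, Semester}. Prime attributes: {CourseID, Instructor, RoomNo, Semester}.
For Semester -> RoomNo we have {Semester}⁺ = {RoomNo, Semester}; {Semester} is not a superkey, so BCNF fails.
But every attribute on its right side ({RoomNo}) is prime, and the same holds for every other non-superkey FD, so 3NF still holds.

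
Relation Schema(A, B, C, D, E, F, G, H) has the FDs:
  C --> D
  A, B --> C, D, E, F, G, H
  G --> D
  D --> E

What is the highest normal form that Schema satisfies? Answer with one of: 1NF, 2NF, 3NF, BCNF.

Candidate key: {A, B}. Prime attributes: {A, B}.
C --> D breaks BCNF: {C}⁺ = {C, D, E}, so {C} is not a superkey.
C --> D has non-prime {D} on the right and a non-superkey on the left, so 3NF fails.
Checking every proper subset of each key, none determines a non-prime attribute — 2NF is satisfied.

2NF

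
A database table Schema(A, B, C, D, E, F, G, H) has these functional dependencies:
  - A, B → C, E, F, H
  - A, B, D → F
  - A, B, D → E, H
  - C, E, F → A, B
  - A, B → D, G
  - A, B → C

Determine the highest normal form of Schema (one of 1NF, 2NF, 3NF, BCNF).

BCNF

Candidate keys: {A, B}, {C, E, F}. Prime attributes: {A, B, C, E, F}.
Each dependency's left side is a superkey — BCNF holds.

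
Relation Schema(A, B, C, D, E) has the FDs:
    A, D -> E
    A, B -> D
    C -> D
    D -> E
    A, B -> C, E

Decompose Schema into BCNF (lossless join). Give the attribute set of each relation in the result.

Candidate key of the original relation: {A, B}.
In {A, B, C, D, E}, {A, D} is not a superkey ({A, D}⁺ restricted to this set is {A, D, E}), so split on A, D -> E into {A, D, E} and {A, B, C, D}.
In {A, D, E}, {D} is not a superkey ({D}⁺ restricted to this set is {D, E}), so split on D -> E into {D, E} and {A, D}.
{D, E} is in BCNF.
{A, D} is in BCNF.
In {A, B, C, D}, {C} is not a superkey ({C}⁺ restricted to this set is {C, D}), so split on C -> D into {C, D} and {A, B, C}.
{C, D} is in BCNF.
{A, B, C} is in BCNF.

{A, B, C}; {A, D}; {C, D}; {D, E}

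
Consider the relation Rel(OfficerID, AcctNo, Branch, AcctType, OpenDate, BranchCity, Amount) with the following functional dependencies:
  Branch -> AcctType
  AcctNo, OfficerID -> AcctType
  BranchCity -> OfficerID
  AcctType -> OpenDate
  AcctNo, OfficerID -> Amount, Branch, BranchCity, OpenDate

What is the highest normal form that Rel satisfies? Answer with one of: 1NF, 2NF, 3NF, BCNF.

2NF

Candidate keys: {AcctNo, BranchCity}, {AcctNo, OfficerID}. Prime attributes: {AcctNo, BranchCity, OfficerID}.
Branch -> AcctType breaks BCNF: {Branch}⁺ = {AcctType, Branch, OpenDate}, so {Branch} is not a superkey.
Branch -> AcctType determines the non-prime attribute {AcctType} from a non-superkey — 3NF is violated.
No non-prime attribute depends on a proper subset of any candidate key, so 2NF holds.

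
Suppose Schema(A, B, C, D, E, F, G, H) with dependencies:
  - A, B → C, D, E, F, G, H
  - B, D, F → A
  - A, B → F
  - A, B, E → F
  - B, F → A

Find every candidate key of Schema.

{A, B}, {B, F}

No FD produces {B}, so it must be in every candidate key.
{A, B}⁺ = {A, B, C, D, E, F, G, H}, which is every attribute, so {A, B} is a candidate key.
{B, F}⁺ = {A, B, C, D, E, F, G, H}, which is every attribute, so {B, F} is a candidate key.
Any other superkey properly contains one of these, so there are no further candidate keys.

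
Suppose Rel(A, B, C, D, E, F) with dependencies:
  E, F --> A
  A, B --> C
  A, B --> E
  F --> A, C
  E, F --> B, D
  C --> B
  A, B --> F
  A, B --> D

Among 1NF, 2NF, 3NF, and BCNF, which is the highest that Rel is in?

Candidate keys: {A, B}, {A, C}, {F}. Prime attributes: {A, B, C, F}.
C --> B breaks BCNF: {C}⁺ = {B, C}, so {C} is not a superkey.
Its right-hand attributes {B} are all prime, as are those of every other non-superkey FD — the relation is in 3NF.

3NF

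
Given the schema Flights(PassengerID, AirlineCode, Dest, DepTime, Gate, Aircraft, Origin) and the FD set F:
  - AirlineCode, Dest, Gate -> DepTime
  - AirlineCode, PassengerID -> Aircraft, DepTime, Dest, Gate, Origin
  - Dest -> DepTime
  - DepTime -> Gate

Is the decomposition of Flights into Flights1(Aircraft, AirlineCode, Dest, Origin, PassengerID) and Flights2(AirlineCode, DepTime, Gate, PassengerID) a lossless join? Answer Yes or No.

Flights1 ∩ Flights2 = {AirlineCode, PassengerID}; its closure under F is {Aircraft, AirlineCode, DepTime, Dest, Gate, Origin, PassengerID}.
This includes all of Flights1, so the common attributes are a superkey of Flights1 — the join is lossless.

Yes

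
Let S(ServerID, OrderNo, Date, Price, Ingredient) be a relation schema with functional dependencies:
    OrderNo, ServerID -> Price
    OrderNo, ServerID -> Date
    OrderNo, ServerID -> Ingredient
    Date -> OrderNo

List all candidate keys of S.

{Date, ServerID}, {OrderNo, ServerID}

Attributes never on any right-hand side: {ServerID} — every candidate key must contain it.
{Date, ServerID}⁺ = {Date, Ingredient, OrderNo, Price, ServerID} — all of the relation — so {Date, ServerID} is a candidate key.
{OrderNo, ServerID}⁺ = {Date, Ingredient, OrderNo, Price, ServerID} — all of the relation — so {OrderNo, ServerID} is a candidate key.
Any other superkey properly contains one of these, so there are no further candidate keys.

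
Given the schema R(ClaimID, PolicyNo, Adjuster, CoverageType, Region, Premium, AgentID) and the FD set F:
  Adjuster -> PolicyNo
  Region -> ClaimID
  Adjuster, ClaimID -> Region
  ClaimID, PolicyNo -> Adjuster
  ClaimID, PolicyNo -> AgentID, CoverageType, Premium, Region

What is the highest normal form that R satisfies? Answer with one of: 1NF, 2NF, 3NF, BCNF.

Candidate keys: {Adjuster, ClaimID}, {Adjuster, Region}, {ClaimID, PolicyNo}, {PolicyNo, Region}. Prime attributes: {Adjuster, ClaimID, PolicyNo, Region}.
For Adjuster -> PolicyNo we have {Adjuster}⁺ = {Adjuster, PolicyNo}; {Adjuster} is not a superkey, so BCNF fails.
Since {PolicyNo} ⊆ prime attributes and every other non-superkey FD also has a prime right side, the schema is in 3NF.

3NF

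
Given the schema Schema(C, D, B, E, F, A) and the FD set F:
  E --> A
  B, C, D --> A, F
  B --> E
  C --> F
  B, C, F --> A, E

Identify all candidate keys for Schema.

{B, C, D}

Attributes never on any right-hand side: {B, C, D} — every candidate key must contain all of them.
{B, C, D}⁺ = {A, B, C, D, E, F}, which is every attribute, so {B, C, D} is a candidate key.
Every other attribute set either contains this one or has a smaller closure.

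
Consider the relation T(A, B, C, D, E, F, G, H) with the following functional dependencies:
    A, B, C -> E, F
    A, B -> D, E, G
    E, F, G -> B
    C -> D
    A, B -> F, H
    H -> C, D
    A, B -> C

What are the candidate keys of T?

No FD produces {A}, so it must be in every candidate key.
{A, B}⁺ = {A, B, C, D, E, F, G, H}, which is every attribute, so {A, B} is a candidate key.
{A, E, F, G}⁺ = {A, B, C, D, E, F, G, H}, which is every attribute, so {A, E, F, G} is a candidate key.
No proper subset of any of these is a key, and no other minimal superkey exists.

{A, B}, {A, E, F, G}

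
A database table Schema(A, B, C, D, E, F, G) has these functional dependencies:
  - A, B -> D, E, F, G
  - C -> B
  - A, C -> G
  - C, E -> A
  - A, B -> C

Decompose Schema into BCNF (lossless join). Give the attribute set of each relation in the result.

{A, C, D, E, F, G}; {B, C}

Candidate keys of the original relation: {A, B}, {A, C}, {C, E}.
Within {A, B, C, D, E, F, G}: {C}⁺ ∩ {A, B, C, D, E, F, G} = {B, C}, not the whole set, so C -> B violates BCNF; decompose into {B, C} and {A, C, D, E, F, G}.
{B, C}: every determinant is a superkey — BCNF.
{A, C, D, E, F, G}: every determinant is a superkey — BCNF.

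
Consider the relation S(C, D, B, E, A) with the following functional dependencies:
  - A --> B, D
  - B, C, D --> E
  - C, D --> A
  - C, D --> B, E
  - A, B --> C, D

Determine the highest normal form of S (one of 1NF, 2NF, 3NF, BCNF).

BCNF

Candidate keys: {A}, {C, D}. Prime attributes: {A, C, D}.
The left-hand side of every FD is a superkey, so BCNF is satisfied.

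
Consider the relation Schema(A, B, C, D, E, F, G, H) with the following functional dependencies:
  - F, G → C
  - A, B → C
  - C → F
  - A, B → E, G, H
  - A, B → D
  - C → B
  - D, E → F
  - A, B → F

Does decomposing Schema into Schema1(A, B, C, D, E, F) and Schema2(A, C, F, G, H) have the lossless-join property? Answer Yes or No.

Yes

The shared attributes are {A, C, F} and {A, C, F}⁺ = {A, B, C, D, E, F, G, H}.
Since Schema1 ⊆ {A, B, C, D, E, F, G, H}, the intersection is a superkey of Schema1; the decomposition is lossless.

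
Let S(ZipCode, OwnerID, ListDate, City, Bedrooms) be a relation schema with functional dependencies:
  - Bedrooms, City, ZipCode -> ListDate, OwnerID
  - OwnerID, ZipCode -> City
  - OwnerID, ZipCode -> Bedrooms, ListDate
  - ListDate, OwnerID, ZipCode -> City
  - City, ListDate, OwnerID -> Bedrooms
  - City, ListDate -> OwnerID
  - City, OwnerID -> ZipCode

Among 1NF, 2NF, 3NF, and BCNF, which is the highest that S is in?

Candidate keys: {Bedrooms, City, ZipCode}, {City, ListDate}, {City, OwnerID}, {OwnerID, ZipCode}. Prime attributes: {Bedrooms, City, ListDate, OwnerID, ZipCode}.
Every FD has a superkey on the left, so the relation is in BCNF.

BCNF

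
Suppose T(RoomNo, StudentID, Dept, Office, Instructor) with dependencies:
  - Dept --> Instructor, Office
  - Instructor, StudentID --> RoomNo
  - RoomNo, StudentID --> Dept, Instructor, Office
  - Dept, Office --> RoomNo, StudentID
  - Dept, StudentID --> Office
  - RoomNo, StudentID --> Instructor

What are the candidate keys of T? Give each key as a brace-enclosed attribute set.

{Dept} is a candidate key since {Dept}⁺ = {Dept, Instructor, Office, RoomNo, StudentID} covers every attribute.
{Instructor, StudentID} is a candidate key since {Instructor, StudentID}⁺ = {Dept, Instructor, Office, RoomNo, StudentID} covers every attribute.
{RoomNo, StudentID} is a candidate key since {RoomNo, StudentID}⁺ = {Dept, Instructor, Office, RoomNo, StudentID} covers every attribute.
Any other superkey properly contains one of these, so there are no further candidate keys.

{Dept}, {Instructor, StudentID}, {RoomNo, StudentID}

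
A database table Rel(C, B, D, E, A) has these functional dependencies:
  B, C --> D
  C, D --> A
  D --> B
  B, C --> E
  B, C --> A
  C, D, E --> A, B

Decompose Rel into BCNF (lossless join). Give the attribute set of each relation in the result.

Candidate keys of the original relation: {B, C}, {C, D}.
In {A, B, C, D, E}, {D} is not a superkey ({D}⁺ restricted to this set is {B, D}), so split on D --> B into {B, D} and {A, C, D, E}.
{B, D} is in BCNF.
{A, C, D, E} is in BCNF.

{A, C, D, E}; {B, D}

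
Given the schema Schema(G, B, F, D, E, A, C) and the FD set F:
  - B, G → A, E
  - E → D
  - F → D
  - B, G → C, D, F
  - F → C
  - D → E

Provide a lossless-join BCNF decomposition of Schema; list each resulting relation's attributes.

{A, B, F, G}; {C, E, F}; {D, E}

Candidate key of the original relation: {B, G}.
{A, B, C, D, E, F, G}: {E} determines {D, E} here but is not a superkey — split on E → D, giving {D, E} and {A, B, C, E, F, G}.
{D, E}: every determinant is a superkey — BCNF.
{A, B, C, E, F, G}: {F} determines {C, E, F} here but is not a superkey — split on F → C, E, giving {C, E, F} and {A, B, F, G}.
{C, E, F}: every determinant is a superkey — BCNF.
{A, B, F, G}: every determinant is a superkey — BCNF.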